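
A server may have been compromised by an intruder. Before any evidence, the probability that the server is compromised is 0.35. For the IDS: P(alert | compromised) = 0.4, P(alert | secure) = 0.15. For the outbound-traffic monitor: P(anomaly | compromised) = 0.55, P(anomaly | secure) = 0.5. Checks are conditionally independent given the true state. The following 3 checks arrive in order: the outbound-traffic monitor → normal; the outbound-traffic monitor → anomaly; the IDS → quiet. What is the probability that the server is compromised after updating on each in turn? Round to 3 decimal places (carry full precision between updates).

0.273

After the outbound-traffic monitor='normal': P(compromised) = 0.45·0.3500 / (0.45·0.3500 + 0.5·0.6500) ≈ 0.3264
After the outbound-traffic monitor='anomaly': P(compromised) = 0.55·0.3264 / (0.55·0.3264 + 0.5·0.6736) ≈ 0.3477
After the IDS='quiet': P(compromised) = 0.6·0.3477 / (0.6·0.3477 + 0.85·0.6523) ≈ 0.2734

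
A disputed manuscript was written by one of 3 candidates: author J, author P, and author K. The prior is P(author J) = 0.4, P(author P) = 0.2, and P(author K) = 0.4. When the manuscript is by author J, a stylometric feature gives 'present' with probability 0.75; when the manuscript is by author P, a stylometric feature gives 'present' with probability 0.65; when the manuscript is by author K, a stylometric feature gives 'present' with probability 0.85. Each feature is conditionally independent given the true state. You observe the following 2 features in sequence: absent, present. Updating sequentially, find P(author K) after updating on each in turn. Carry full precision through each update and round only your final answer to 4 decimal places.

0.2974

After 'absent': normaliser = 0.25·0.4000 + 0.35·0.2000 + 0.15·0.4000; P(author J) ≈ 0.4348, P(author P) ≈ 0.3043, P(author K) ≈ 0.2609
After 'present': normaliser = 0.75·0.4348 + 0.65·0.3043 + 0.85·0.2609; P(author J) ≈ 0.4373, P(author P) ≈ 0.2653, P(author K) ≈ 0.2974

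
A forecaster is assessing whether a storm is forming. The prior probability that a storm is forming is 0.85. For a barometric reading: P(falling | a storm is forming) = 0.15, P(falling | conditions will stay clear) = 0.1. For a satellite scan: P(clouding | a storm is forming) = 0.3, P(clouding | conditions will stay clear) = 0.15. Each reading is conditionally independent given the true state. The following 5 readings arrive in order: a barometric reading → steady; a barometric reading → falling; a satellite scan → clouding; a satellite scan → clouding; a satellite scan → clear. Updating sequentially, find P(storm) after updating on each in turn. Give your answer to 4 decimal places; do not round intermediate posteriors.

Each posterior becomes the prior for the next update.
After a barometric reading='steady': P(storm) = 0.85·0.8500 / (0.85·0.8500 + 0.9·0.1500) ≈ 0.8426
After a barometric reading='falling': P(storm) = 0.15·0.8426 / (0.15·0.8426 + 0.1·0.1574) ≈ 0.8892
After a satellite scan='clouding': P(storm) = 0.3·0.8892 / (0.3·0.8892 + 0.15·0.1108) ≈ 0.9414
After a satellite scan='clouding': P(storm) = 0.3·0.9414 / (0.3·0.9414 + 0.15·0.0586) ≈ 0.9698
After a satellite scan='clear': P(storm) = 0.7·0.9698 / (0.7·0.9698 + 0.85·0.0302) ≈ 0.9636

0.9636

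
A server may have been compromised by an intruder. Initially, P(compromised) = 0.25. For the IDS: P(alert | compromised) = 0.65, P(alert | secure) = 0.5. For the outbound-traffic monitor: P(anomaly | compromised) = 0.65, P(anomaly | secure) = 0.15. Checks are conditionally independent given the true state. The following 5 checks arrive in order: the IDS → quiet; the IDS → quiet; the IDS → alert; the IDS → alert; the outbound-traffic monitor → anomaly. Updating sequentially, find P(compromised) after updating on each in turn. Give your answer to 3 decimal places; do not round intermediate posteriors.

After the IDS='quiet': P(compromised) = 0.35·0.2500 / (0.35·0.2500 + 0.5·0.7500) ≈ 0.1892
After the IDS='quiet': P(compromised) = 0.35·0.1892 / (0.35·0.1892 + 0.5·0.8108) ≈ 0.1404
After the IDS='alert': P(compromised) = 0.65·0.1404 / (0.65·0.1404 + 0.5·0.8596) ≈ 0.1751
After the IDS='alert': P(compromised) = 0.65·0.1751 / (0.65·0.1751 + 0.5·0.8249) ≈ 0.2163
After the outbound-traffic monitor='anomaly': P(compromised) = 0.65·0.2163 / (0.65·0.2163 + 0.15·0.7837) ≈ 0.5447

0.545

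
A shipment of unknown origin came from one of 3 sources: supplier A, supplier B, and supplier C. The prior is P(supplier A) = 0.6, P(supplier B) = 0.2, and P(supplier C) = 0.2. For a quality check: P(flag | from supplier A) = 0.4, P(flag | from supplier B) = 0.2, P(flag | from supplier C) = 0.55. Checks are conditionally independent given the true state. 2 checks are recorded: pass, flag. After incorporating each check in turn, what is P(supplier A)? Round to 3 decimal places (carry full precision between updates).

0.639

After 'pass': normaliser = 0.6·0.6000 + 0.8·0.2000 + 0.45·0.2000; P(supplier A) ≈ 0.5902, P(supplier B) ≈ 0.2623, P(supplier C) ≈ 0.1475
After 'flag': normaliser = 0.4·0.5902 + 0.2·0.2623 + 0.55·0.1475; P(supplier A) ≈ 0.6386, P(supplier B) ≈ 0.1419, P(supplier C) ≈ 0.2195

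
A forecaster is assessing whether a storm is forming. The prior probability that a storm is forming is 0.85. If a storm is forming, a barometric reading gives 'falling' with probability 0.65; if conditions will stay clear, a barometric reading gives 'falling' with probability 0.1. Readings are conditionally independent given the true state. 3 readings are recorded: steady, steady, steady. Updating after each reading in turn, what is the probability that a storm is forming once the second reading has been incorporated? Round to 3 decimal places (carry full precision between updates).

0.461

Apply Bayes' rule sequentially, carrying P(storm) forward.
After 'steady': P(storm) = 0.35·0.8500 / (0.35·0.8500 + 0.9·0.1500) ≈ 0.6879
After 'steady': P(storm) = 0.35·0.6879 / (0.35·0.6879 + 0.9·0.3121) ≈ 0.4615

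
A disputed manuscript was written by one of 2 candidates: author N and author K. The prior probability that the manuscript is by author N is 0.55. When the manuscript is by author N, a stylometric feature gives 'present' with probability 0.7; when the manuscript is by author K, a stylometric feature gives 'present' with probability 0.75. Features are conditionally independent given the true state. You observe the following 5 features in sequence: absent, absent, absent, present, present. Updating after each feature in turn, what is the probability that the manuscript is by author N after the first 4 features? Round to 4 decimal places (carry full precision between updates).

After 'absent': P(author N) = 0.3·0.5500 / (0.3·0.5500 + 0.25·0.4500) ≈ 0.5946
After 'absent': P(author N) = 0.3·0.5946 / (0.3·0.5946 + 0.25·0.4054) ≈ 0.6377
After 'absent': P(author N) = 0.3·0.6377 / (0.3·0.6377 + 0.25·0.3623) ≈ 0.6787
After 'present': P(author N) = 0.7·0.6787 / (0.7·0.6787 + 0.75·0.3213) ≈ 0.6634

0.6634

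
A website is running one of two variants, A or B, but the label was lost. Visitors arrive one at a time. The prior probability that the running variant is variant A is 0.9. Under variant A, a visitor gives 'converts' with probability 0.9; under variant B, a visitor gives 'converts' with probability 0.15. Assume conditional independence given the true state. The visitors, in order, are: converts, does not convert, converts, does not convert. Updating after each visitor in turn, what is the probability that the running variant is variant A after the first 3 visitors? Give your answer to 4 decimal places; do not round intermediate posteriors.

Apply Bayes' rule sequentially, carrying P(A) forward.
After 'converts': P(A) = 0.9·0.9000 / (0.9·0.9000 + 0.15·0.1000) ≈ 0.9818
After 'does not convert': P(A) = 0.1·0.9818 / (0.1·0.9818 + 0.85·0.0182) ≈ 0.8640
After 'converts': P(A) = 0.9·0.8640 / (0.9·0.8640 + 0.15·0.1360) ≈ 0.9744

0.9744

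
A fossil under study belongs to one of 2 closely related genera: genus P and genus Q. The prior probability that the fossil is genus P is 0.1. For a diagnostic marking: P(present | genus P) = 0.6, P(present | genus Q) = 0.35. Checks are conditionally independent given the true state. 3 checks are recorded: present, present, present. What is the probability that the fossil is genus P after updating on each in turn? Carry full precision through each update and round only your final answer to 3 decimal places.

0.359

After 'present': P(genus P) = 0.6·0.1000 / (0.6·0.1000 + 0.35·0.9000) ≈ 0.1600
After 'present': P(genus P) = 0.6·0.1600 / (0.6·0.1600 + 0.35·0.8400) ≈ 0.2462
After 'present': P(genus P) = 0.6·0.2462 / (0.6·0.2462 + 0.35·0.7538) ≈ 0.3589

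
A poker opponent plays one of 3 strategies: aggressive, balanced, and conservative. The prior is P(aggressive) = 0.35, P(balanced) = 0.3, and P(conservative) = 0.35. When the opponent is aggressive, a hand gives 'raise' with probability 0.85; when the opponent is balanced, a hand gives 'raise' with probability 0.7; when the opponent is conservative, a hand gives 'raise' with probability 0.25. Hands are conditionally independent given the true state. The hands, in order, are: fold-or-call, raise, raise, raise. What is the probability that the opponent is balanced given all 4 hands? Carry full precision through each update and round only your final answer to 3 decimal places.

After 'fold-or-call': normaliser = 0.15·0.3500 + 0.3·0.3000 + 0.75·0.3500; P(aggressive) ≈ 0.1296, P(balanced) ≈ 0.2222, P(conservative) ≈ 0.6481
After 'raise': normaliser = 0.85·0.1296 + 0.7·0.2222 + 0.25·0.6481; P(aggressive) ≈ 0.2576, P(balanced) ≈ 0.3636, P(conservative) ≈ 0.3788
After 'raise': normaliser = 0.85·0.2576 + 0.7·0.3636 + 0.25·0.3788; P(aggressive) ≈ 0.3853, P(balanced) ≈ 0.4480, P(conservative) ≈ 0.1667
After 'raise': normaliser = 0.85·0.3853 + 0.7·0.4480 + 0.25·0.1667; P(aggressive) ≈ 0.4797, P(balanced) ≈ 0.4593, P(conservative) ≈ 0.0610

0.459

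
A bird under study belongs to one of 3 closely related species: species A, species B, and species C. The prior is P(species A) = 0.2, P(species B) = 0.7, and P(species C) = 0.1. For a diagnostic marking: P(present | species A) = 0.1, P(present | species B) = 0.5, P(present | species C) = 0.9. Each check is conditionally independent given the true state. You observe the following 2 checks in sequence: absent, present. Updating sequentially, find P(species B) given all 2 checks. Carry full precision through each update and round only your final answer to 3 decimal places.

0.866

After 'absent': normaliser = 0.9·0.2000 + 0.5·0.7000 + 0.1·0.1000; P(species A) ≈ 0.3333, P(species B) ≈ 0.6481, P(species C) ≈ 0.0185
After 'present': normaliser = 0.1·0.3333 + 0.5·0.6481 + 0.9·0.0185; P(species A) ≈ 0.0891, P(species B) ≈ 0.8663, P(species C) ≈ 0.0446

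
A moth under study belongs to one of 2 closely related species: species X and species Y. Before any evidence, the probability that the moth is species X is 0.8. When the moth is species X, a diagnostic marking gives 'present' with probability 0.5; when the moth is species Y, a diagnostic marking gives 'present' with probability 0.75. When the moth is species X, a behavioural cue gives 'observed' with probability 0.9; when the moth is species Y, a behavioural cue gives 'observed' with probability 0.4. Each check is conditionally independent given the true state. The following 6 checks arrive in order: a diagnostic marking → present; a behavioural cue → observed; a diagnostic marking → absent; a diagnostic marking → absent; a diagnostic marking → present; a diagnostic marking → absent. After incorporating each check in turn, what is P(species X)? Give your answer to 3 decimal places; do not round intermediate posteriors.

0.970

After a diagnostic marking='present': P(species X) = 0.5·0.8000 / (0.5·0.8000 + 0.75·0.2000) ≈ 0.7273
After a behavioural cue='observed': P(species X) = 0.9·0.7273 / (0.9·0.7273 + 0.4·0.2727) ≈ 0.8571
After a diagnostic marking='absent': P(species X) = 0.5·0.8571 / (0.5·0.8571 + 0.25·0.1429) ≈ 0.9231
After a diagnostic marking='absent': P(species X) = 0.5·0.9231 / (0.5·0.9231 + 0.25·0.0769) ≈ 0.9600
After a diagnostic marking='present': P(species X) = 0.5·0.9600 / (0.5·0.9600 + 0.75·0.0400) ≈ 0.9412
After a diagnostic marking='absent': P(species X) = 0.5·0.9412 / (0.5·0.9412 + 0.25·0.0588) ≈ 0.9697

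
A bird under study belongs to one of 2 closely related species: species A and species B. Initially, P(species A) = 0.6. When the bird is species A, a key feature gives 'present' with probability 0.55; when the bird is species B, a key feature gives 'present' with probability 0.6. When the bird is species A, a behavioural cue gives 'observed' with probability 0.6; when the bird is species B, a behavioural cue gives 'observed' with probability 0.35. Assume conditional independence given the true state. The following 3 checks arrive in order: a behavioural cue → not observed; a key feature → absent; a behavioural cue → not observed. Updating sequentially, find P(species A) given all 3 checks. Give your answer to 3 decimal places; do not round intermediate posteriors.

Each posterior becomes the prior for the next update.
After a behavioural cue='not observed': P(species A) = 0.4·0.6000 / (0.4·0.6000 + 0.65·0.4000) ≈ 0.4800
After a key feature='absent': P(species A) = 0.45·0.4800 / (0.45·0.4800 + 0.4·0.5200) ≈ 0.5094
After a behavioural cue='not observed': P(species A) = 0.4·0.5094 / (0.4·0.5094 + 0.65·0.4906) ≈ 0.3899

0.390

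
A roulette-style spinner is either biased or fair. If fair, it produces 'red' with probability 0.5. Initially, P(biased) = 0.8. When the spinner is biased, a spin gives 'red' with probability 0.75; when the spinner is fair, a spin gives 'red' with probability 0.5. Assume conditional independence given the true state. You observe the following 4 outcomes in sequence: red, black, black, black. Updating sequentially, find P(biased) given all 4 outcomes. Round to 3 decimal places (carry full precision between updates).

0.429

After 'red': P(biased) = 0.75·0.8000 / (0.75·0.8000 + 0.5·0.2000) ≈ 0.8571
After 'black': P(biased) = 0.25·0.8571 / (0.25·0.8571 + 0.5·0.1429) ≈ 0.7500
After 'black': P(biased) = 0.25·0.7500 / (0.25·0.7500 + 0.5·0.2500) ≈ 0.6000
After 'black': P(biased) = 0.25·0.6000 / (0.25·0.6000 + 0.5·0.4000) ≈ 0.4286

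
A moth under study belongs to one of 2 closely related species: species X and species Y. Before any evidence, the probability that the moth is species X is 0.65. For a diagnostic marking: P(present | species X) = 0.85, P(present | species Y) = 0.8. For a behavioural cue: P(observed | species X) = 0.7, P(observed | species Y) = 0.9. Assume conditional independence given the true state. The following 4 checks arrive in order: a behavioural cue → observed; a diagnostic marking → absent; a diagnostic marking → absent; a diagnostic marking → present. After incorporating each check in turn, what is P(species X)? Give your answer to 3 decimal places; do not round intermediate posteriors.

After a behavioural cue='observed': P(species X) = 0.7·0.6500 / (0.7·0.6500 + 0.9·0.3500) ≈ 0.5909
After a diagnostic marking='absent': P(species X) = 0.15·0.5909 / (0.15·0.5909 + 0.2·0.4091) ≈ 0.5200
After a diagnostic marking='absent': P(species X) = 0.15·0.5200 / (0.15·0.5200 + 0.2·0.4800) ≈ 0.4483
After a diagnostic marking='present': P(species X) = 0.85·0.4483 / (0.85·0.4483 + 0.8·0.5517) ≈ 0.4633

0.463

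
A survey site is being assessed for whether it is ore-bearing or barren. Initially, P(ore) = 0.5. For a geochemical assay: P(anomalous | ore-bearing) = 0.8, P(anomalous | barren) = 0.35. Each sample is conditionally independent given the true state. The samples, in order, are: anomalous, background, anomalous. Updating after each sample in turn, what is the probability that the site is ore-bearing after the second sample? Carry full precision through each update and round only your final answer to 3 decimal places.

Apply Bayes' rule sequentially, carrying P(ore) forward.
After 'anomalous': P(ore) = 0.8·0.5000 / (0.8·0.5000 + 0.35·0.5000) ≈ 0.6957
After 'background': P(ore) = 0.2·0.6957 / (0.2·0.6957 + 0.65·0.3043) ≈ 0.4129

0.413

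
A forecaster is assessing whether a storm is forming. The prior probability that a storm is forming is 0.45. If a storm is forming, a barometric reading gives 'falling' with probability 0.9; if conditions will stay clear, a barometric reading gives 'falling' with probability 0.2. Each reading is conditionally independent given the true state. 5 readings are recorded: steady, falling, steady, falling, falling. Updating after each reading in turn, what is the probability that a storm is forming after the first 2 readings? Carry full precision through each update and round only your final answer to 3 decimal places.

0.315

After 'steady': P(storm) = 0.1·0.4500 / (0.1·0.4500 + 0.8·0.5500) ≈ 0.0928
After 'falling': P(storm) = 0.9·0.0928 / (0.9·0.0928 + 0.2·0.9072) ≈ 0.3152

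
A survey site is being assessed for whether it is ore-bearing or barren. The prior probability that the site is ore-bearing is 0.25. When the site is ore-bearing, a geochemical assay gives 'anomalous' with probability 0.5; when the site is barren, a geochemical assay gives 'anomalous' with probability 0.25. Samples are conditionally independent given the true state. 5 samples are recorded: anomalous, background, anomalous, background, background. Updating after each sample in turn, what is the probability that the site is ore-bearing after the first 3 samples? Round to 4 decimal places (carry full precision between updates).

0.4706

Apply Bayes' rule sequentially, carrying P(ore) forward.
After 'anomalous': P(ore) = 0.5·0.2500 / (0.5·0.2500 + 0.25·0.7500) ≈ 0.4000
After 'background': P(ore) = 0.5·0.4000 / (0.5·0.4000 + 0.75·0.6000) ≈ 0.3077
After 'anomalous': P(ore) = 0.5·0.3077 / (0.5·0.3077 + 0.25·0.6923) ≈ 0.4706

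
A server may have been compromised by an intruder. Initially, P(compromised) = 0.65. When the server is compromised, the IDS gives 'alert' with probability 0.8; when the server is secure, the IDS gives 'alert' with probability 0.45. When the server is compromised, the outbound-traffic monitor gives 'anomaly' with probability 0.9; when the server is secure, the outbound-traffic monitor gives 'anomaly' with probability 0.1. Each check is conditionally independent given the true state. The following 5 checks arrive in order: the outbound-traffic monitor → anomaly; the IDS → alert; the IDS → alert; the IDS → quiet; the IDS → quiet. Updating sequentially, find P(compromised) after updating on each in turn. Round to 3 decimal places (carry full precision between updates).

After the outbound-traffic monitor='anomaly': P(compromised) = 0.9·0.6500 / (0.9·0.6500 + 0.1·0.3500) ≈ 0.9435
After the IDS='alert': P(compromised) = 0.8·0.9435 / (0.8·0.9435 + 0.45·0.0565) ≈ 0.9674
After the IDS='alert': P(compromised) = 0.8·0.9674 / (0.8·0.9674 + 0.45·0.0326) ≈ 0.9814
After the IDS='quiet': P(compromised) = 0.2·0.9814 / (0.2·0.9814 + 0.55·0.0186) ≈ 0.9505
After the IDS='quiet': P(compromised) = 0.2·0.9505 / (0.2·0.9505 + 0.55·0.0495) ≈ 0.8748

0.875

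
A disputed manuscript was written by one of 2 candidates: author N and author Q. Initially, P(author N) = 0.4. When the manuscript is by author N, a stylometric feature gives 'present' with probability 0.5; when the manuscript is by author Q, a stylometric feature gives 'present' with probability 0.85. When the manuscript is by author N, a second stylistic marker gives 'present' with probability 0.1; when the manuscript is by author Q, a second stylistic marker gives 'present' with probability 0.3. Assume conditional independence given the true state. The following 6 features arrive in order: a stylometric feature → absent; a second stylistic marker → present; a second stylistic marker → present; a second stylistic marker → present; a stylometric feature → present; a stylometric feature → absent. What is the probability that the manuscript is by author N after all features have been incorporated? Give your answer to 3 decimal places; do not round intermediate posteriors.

After a stylometric feature='absent': P(author N) = 0.5·0.4000 / (0.5·0.4000 + 0.15·0.6000) ≈ 0.6897
After a second stylistic marker='present': P(author N) = 0.1·0.6897 / (0.1·0.6897 + 0.3·0.3103) ≈ 0.4255
After a second stylistic marker='present': P(author N) = 0.1·0.4255 / (0.1·0.4255 + 0.3·0.5745) ≈ 0.1980
After a second stylistic marker='present': P(author N) = 0.1·0.1980 / (0.1·0.1980 + 0.3·0.8020) ≈ 0.0760
After a stylometric feature='present': P(author N) = 0.5·0.0760 / (0.5·0.0760 + 0.85·0.9240) ≈ 0.0462
After a stylometric feature='absent': P(author N) = 0.5·0.0462 / (0.5·0.0462 + 0.15·0.9538) ≈ 0.1390

0.139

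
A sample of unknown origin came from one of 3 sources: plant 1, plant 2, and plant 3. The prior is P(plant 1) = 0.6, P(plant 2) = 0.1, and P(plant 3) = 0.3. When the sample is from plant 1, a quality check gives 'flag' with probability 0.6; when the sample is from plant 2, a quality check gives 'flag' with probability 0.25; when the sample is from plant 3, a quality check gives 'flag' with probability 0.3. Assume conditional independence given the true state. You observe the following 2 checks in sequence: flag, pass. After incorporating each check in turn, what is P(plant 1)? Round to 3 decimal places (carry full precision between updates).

Each posterior becomes the prior for the next update.
After 'flag': normaliser = 0.6·0.6000 + 0.25·0.1000 + 0.3·0.3000; P(plant 1) ≈ 0.7579, P(plant 2) ≈ 0.0526, P(plant 3) ≈ 0.1895
After 'pass': normaliser = 0.4·0.7579 + 0.75·0.0526 + 0.7·0.1895; P(plant 1) ≈ 0.6379, P(plant 2) ≈ 0.0831, P(plant 3) ≈ 0.2791

0.638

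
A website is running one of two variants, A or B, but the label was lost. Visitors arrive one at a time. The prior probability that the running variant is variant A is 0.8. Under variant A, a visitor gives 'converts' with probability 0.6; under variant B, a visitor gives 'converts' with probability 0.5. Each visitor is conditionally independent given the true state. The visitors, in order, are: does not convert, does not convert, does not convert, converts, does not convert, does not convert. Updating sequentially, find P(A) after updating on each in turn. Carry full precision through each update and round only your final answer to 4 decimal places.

After 'does not convert': P(A) = 0.4·0.8000 / (0.4·0.8000 + 0.5·0.2000) ≈ 0.7619
After 'does not convert': P(A) = 0.4·0.7619 / (0.4·0.7619 + 0.5·0.2381) ≈ 0.7191
After 'does not convert': P(A) = 0.4·0.7191 / (0.4·0.7191 + 0.5·0.2809) ≈ 0.6719
After 'converts': P(A) = 0.6·0.6719 / (0.6·0.6719 + 0.5·0.3281) ≈ 0.7108
After 'does not convert': P(A) = 0.4·0.7108 / (0.4·0.7108 + 0.5·0.2892) ≈ 0.6629
After 'does not convert': P(A) = 0.4·0.6629 / (0.4·0.6629 + 0.5·0.3371) ≈ 0.6113

0.6113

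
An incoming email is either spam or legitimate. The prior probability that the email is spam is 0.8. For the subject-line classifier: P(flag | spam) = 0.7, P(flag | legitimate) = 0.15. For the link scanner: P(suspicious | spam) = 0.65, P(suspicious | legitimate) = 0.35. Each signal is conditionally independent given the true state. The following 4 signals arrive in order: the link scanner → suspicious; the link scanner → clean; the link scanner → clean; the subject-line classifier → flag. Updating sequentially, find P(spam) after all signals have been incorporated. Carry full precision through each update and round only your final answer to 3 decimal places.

Apply Bayes' rule sequentially, carrying P(spam) forward.
After the link scanner='suspicious': P(spam) = 0.65·0.8000 / (0.65·0.8000 + 0.35·0.2000) ≈ 0.8814
After the link scanner='clean': P(spam) = 0.35·0.8814 / (0.35·0.8814 + 0.65·0.1186) ≈ 0.8000
After the link scanner='clean': P(spam) = 0.35·0.8000 / (0.35·0.8000 + 0.65·0.2000) ≈ 0.6829
After the subject-line classifier='flag': P(spam) = 0.7·0.6829 / (0.7·0.6829 + 0.15·0.3171) ≈ 0.9095

0.910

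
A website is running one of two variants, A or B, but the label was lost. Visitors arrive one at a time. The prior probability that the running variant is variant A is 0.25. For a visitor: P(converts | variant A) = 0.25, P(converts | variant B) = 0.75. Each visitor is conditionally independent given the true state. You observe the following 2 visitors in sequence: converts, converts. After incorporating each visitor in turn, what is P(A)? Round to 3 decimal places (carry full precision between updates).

0.036

Each posterior becomes the prior for the next update.
After 'converts': P(A) = 0.25·0.2500 / (0.25·0.2500 + 0.75·0.7500) ≈ 0.1000
After 'converts': P(A) = 0.25·0.1000 / (0.25·0.1000 + 0.75·0.9000) ≈ 0.0357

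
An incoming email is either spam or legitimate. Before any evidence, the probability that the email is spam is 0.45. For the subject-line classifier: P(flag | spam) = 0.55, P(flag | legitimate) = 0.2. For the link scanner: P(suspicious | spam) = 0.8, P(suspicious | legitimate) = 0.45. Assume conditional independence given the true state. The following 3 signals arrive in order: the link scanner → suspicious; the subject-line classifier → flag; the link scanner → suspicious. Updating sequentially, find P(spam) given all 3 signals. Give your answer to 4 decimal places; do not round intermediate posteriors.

0.8767

After the link scanner='suspicious': P(spam) = 0.8·0.4500 / (0.8·0.4500 + 0.45·0.5500) ≈ 0.5926
After the subject-line classifier='flag': P(spam) = 0.55·0.5926 / (0.55·0.5926 + 0.2·0.4074) ≈ 0.8000
After the link scanner='suspicious': P(spam) = 0.8·0.8000 / (0.8·0.8000 + 0.45·0.2000) ≈ 0.8767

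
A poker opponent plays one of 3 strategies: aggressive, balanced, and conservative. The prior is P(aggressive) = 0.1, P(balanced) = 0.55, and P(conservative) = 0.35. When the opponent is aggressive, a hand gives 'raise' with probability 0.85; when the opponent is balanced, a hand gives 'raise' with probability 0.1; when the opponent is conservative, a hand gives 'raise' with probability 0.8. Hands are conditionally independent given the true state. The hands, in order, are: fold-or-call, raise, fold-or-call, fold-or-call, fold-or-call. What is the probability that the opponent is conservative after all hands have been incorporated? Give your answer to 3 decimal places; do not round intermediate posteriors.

0.012

After 'fold-or-call': normaliser = 0.15·0.1000 + 0.9·0.5500 + 0.2·0.3500; P(aggressive) ≈ 0.0259, P(balanced) ≈ 0.8534, P(conservative) ≈ 0.1207
After 'raise': normaliser = 0.85·0.0259 + 0.1·0.8534 + 0.8·0.1207; P(aggressive) ≈ 0.1078, P(balanced) ≈ 0.4186, P(conservative) ≈ 0.4736
After 'fold-or-call': normaliser = 0.15·0.1078 + 0.9·0.4186 + 0.2·0.4736; P(aggressive) ≈ 0.0332, P(balanced) ≈ 0.7726, P(conservative) ≈ 0.1942
After 'fold-or-call': normaliser = 0.15·0.0332 + 0.9·0.7726 + 0.2·0.1942; P(aggressive) ≈ 0.0067, P(balanced) ≈ 0.9407, P(conservative) ≈ 0.0526
After 'fold-or-call': normaliser = 0.15·0.0067 + 0.9·0.9407 + 0.2·0.0526; P(aggressive) ≈ 0.0012, P(balanced) ≈ 0.9866, P(conservative) ≈ 0.0122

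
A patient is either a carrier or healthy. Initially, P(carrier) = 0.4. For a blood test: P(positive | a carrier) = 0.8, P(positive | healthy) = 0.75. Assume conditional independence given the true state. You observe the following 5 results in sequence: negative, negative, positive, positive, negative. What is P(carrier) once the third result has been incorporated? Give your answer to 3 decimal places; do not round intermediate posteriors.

0.313

Apply Bayes' rule sequentially, carrying P(carrier) forward.
After 'negative': P(carrier) = 0.2·0.4000 / (0.2·0.4000 + 0.25·0.6000) ≈ 0.3478
After 'negative': P(carrier) = 0.2·0.3478 / (0.2·0.3478 + 0.25·0.6522) ≈ 0.2991
After 'positive': P(carrier) = 0.8·0.2991 / (0.8·0.2991 + 0.75·0.7009) ≈ 0.3128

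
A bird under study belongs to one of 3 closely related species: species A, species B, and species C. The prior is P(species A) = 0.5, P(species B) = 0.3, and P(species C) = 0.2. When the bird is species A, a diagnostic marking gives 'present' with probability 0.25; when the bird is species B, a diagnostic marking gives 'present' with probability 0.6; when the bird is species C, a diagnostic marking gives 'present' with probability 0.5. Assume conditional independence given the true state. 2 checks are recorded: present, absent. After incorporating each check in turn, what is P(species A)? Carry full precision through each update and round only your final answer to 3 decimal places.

Apply Bayes' rule sequentially, carrying P(species A) forward.
After 'present': normaliser = 0.25·0.5000 + 0.6·0.3000 + 0.5·0.2000; P(species A) ≈ 0.3086, P(species B) ≈ 0.4444, P(species C) ≈ 0.2469
After 'absent': normaliser = 0.75·0.3086 + 0.4·0.4444 + 0.5·0.2469; P(species A) ≈ 0.4345, P(species B) ≈ 0.3337, P(species C) ≈ 0.2317

0.435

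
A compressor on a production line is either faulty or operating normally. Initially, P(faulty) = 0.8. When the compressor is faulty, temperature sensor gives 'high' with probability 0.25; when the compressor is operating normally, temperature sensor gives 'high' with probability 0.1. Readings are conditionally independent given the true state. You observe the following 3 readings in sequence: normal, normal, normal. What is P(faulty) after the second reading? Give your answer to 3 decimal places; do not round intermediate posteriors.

After 'normal': P(faulty) = 0.75·0.8000 / (0.75·0.8000 + 0.9·0.2000) ≈ 0.7692
After 'normal': P(faulty) = 0.75·0.7692 / (0.75·0.7692 + 0.9·0.2308) ≈ 0.7353

0.735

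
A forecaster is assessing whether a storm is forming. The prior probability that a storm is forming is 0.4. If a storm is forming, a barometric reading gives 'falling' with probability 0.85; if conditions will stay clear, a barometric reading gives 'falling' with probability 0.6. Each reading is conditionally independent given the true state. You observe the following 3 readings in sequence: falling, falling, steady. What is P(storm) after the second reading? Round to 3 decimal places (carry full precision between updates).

0.572

Apply Bayes' rule sequentially, carrying P(storm) forward.
After 'falling': P(storm) = 0.85·0.4000 / (0.85·0.4000 + 0.6·0.6000) ≈ 0.4857
After 'falling': P(storm) = 0.85·0.4857 / (0.85·0.4857 + 0.6·0.5143) ≈ 0.5723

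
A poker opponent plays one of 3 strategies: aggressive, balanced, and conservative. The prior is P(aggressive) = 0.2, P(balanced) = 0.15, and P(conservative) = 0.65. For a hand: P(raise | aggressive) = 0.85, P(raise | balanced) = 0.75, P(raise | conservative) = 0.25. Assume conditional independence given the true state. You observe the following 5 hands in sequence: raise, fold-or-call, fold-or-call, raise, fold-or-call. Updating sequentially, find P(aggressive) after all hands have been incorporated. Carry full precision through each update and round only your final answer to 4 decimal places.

Apply Bayes' rule sequentially, carrying P(aggressive) forward.
After 'raise': normaliser = 0.85·0.2000 + 0.75·0.1500 + 0.25·0.6500; P(aggressive) ≈ 0.3820, P(balanced) ≈ 0.2528, P(conservative) ≈ 0.3652
After 'fold-or-call': normaliser = 0.15·0.3820 + 0.25·0.2528 + 0.75·0.3652; P(aggressive) ≈ 0.1453, P(balanced) ≈ 0.1603, P(conservative) ≈ 0.6944
After 'fold-or-call': normaliser = 0.15·0.1453 + 0.25·0.1603 + 0.75·0.6944; P(aggressive) ≈ 0.0374, P(balanced) ≈ 0.0688, P(conservative) ≈ 0.8938
After 'raise': normaliser = 0.85·0.0374 + 0.75·0.0688 + 0.25·0.8938; P(aggressive) ≈ 0.1036, P(balanced) ≈ 0.1681, P(conservative) ≈ 0.7283
After 'fold-or-call': normaliser = 0.15·0.1036 + 0.25·0.1681 + 0.75·0.7283; P(aggressive) ≈ 0.0257, P(balanced) ≈ 0.0696, P(conservative) ≈ 0.9047

0.0257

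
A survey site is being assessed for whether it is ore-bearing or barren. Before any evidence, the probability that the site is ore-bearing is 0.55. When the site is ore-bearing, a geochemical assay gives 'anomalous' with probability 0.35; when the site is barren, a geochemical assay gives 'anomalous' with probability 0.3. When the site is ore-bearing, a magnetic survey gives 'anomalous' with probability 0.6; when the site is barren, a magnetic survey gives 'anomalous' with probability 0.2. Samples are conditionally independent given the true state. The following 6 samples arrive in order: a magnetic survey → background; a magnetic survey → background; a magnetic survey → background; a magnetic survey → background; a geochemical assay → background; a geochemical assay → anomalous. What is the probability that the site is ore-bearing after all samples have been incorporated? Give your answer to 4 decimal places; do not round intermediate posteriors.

After a magnetic survey='background': P(ore) = 0.4·0.5500 / (0.4·0.5500 + 0.8·0.4500) ≈ 0.3793
After a magnetic survey='background': P(ore) = 0.4·0.3793 / (0.4·0.3793 + 0.8·0.6207) ≈ 0.2340
After a magnetic survey='background': P(ore) = 0.4·0.2340 / (0.4·0.2340 + 0.8·0.7660) ≈ 0.1325
After a magnetic survey='background': P(ore) = 0.4·0.1325 / (0.4·0.1325 + 0.8·0.8675) ≈ 0.0710
After a geochemical assay='background': P(ore) = 0.65·0.0710 / (0.65·0.0710 + 0.7·0.9290) ≈ 0.0662
After a geochemical assay='anomalous': P(ore) = 0.35·0.0662 / (0.35·0.0662 + 0.3·0.9338) ≈ 0.0764

0.0764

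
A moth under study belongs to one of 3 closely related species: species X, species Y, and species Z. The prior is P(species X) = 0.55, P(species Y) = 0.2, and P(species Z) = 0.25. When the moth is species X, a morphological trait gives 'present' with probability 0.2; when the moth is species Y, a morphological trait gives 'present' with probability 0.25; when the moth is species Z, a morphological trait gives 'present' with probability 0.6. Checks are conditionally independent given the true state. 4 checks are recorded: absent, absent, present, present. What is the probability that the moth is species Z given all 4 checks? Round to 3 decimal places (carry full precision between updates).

0.406

After 'absent': normaliser = 0.8·0.5500 + 0.75·0.2000 + 0.4·0.2500; P(species X) ≈ 0.6377, P(species Y) ≈ 0.2174, P(species Z) ≈ 0.1449
After 'absent': normaliser = 0.8·0.6377 + 0.75·0.2174 + 0.4·0.1449; P(species X) ≈ 0.6977, P(species Y) ≈ 0.2230, P(species Z) ≈ 0.0793
After 'present': normaliser = 0.2·0.6977 + 0.25·0.2230 + 0.6·0.0793; P(species X) ≈ 0.5746, P(species Y) ≈ 0.2295, P(species Z) ≈ 0.1959
After 'present': normaliser = 0.2·0.5746 + 0.25·0.2295 + 0.6·0.1959; P(species X) ≈ 0.3965, P(species Y) ≈ 0.1980, P(species Z) ≈ 0.4055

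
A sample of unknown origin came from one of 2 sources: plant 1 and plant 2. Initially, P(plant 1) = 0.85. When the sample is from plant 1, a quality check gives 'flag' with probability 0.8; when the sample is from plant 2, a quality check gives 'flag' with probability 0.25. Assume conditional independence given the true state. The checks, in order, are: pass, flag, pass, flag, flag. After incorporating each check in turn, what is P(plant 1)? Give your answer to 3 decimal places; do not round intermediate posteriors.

0.930

After 'pass': P(plant 1) = 0.2·0.8500 / (0.2·0.8500 + 0.75·0.1500) ≈ 0.6018
After 'flag': P(plant 1) = 0.8·0.6018 / (0.8·0.6018 + 0.25·0.3982) ≈ 0.8286
After 'pass': P(plant 1) = 0.2·0.8286 / (0.2·0.8286 + 0.75·0.1714) ≈ 0.5632
After 'flag': P(plant 1) = 0.8·0.5632 / (0.8·0.5632 + 0.25·0.4368) ≈ 0.8049
After 'flag': P(plant 1) = 0.8·0.8049 / (0.8·0.8049 + 0.25·0.1951) ≈ 0.9296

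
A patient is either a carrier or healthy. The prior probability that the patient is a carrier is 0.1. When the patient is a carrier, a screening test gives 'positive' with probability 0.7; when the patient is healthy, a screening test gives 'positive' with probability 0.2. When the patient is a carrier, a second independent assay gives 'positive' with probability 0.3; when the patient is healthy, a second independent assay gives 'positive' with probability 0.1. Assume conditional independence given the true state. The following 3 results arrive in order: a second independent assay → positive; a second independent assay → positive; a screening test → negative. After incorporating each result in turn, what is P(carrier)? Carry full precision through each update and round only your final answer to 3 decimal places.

Each posterior becomes the prior for the next update.
After a second independent assay='positive': P(carrier) = 0.3·0.1000 / (0.3·0.1000 + 0.1·0.9000) ≈ 0.2500
After a second independent assay='positive': P(carrier) = 0.3·0.2500 / (0.3·0.2500 + 0.1·0.7500) ≈ 0.5000
After a screening test='negative': P(carrier) = 0.3·0.5000 / (0.3·0.5000 + 0.8·0.5000) ≈ 0.2727

0.273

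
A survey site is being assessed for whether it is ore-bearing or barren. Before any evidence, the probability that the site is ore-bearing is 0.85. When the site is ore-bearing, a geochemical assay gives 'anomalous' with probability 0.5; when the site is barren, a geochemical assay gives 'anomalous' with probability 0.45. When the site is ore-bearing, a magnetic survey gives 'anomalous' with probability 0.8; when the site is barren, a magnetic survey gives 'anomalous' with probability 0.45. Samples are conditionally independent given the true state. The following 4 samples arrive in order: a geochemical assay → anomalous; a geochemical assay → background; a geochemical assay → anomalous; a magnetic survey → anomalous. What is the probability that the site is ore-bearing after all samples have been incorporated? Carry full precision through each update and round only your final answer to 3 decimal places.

Apply Bayes' rule sequentially, carrying P(ore) forward.
After a geochemical assay='anomalous': P(ore) = 0.5·0.8500 / (0.5·0.8500 + 0.45·0.1500) ≈ 0.8629
After a geochemical assay='background': P(ore) = 0.5·0.8629 / (0.5·0.8629 + 0.55·0.1371) ≈ 0.8513
After a geochemical assay='anomalous': P(ore) = 0.5·0.8513 / (0.5·0.8513 + 0.45·0.1487) ≈ 0.8641
After a magnetic survey='anomalous': P(ore) = 0.8·0.8641 / (0.8·0.8641 + 0.45·0.1359) ≈ 0.9187

0.919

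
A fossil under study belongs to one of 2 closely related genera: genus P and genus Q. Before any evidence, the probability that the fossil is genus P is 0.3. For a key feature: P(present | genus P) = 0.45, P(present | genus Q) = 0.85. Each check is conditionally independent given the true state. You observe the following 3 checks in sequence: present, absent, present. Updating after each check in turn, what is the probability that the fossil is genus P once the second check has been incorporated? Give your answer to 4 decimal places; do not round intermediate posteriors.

Apply Bayes' rule sequentially, carrying P(genus P) forward.
After 'present': P(genus P) = 0.45·0.3000 / (0.45·0.3000 + 0.85·0.7000) ≈ 0.1849
After 'absent': P(genus P) = 0.55·0.1849 / (0.55·0.1849 + 0.15·0.8151) ≈ 0.4541

0.4541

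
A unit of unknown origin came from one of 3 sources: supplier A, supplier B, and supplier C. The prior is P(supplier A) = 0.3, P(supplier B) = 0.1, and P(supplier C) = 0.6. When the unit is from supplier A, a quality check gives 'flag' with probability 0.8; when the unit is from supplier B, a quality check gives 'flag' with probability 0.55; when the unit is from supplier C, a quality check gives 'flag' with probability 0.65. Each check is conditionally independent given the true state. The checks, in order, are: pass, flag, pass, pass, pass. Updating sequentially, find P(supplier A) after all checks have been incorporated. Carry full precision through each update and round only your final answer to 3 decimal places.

After 'pass': normaliser = 0.2·0.3000 + 0.45·0.1000 + 0.35·0.6000; P(supplier A) ≈ 0.1905, P(supplier B) ≈ 0.1429, P(supplier C) ≈ 0.6667
After 'flag': normaliser = 0.8·0.1905 + 0.55·0.1429 + 0.65·0.6667; P(supplier A) ≈ 0.2294, P(supplier B) ≈ 0.1183, P(supplier C) ≈ 0.6523
After 'pass': normaliser = 0.2·0.2294 + 0.45·0.1183 + 0.35·0.6523; P(supplier A) ≈ 0.1401, P(supplier B) ≈ 0.1626, P(supplier C) ≈ 0.6973
After 'pass': normaliser = 0.2·0.1401 + 0.45·0.1626 + 0.35·0.6973; P(supplier A) ≈ 0.0812, P(supplier B) ≈ 0.2119, P(supplier C) ≈ 0.7069
After 'pass': normaliser = 0.2·0.0812 + 0.45·0.2119 + 0.35·0.7069; P(supplier A) ≈ 0.0452, P(supplier B) ≈ 0.2656, P(supplier C) ≈ 0.6892

0.045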